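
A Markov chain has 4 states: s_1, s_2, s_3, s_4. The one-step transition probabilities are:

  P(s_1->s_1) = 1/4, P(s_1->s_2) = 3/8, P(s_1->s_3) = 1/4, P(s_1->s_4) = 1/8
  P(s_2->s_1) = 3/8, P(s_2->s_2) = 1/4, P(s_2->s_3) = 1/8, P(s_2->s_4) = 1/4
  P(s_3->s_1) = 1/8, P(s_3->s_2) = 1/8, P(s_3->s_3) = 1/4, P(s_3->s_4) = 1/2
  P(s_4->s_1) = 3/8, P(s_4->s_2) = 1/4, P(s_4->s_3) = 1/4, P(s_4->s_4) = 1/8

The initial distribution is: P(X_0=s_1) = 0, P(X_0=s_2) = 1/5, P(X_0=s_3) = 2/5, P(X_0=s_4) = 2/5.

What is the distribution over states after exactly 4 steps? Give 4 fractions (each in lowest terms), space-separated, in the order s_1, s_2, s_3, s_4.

Answer: 5839/20480 5287/20480 4461/20480 4893/20480

Derivation:
Propagating the distribution step by step (d_{t+1} = d_t * P):
d_0 = (s_1=0, s_2=1/5, s_3=2/5, s_4=2/5)
  d_1[s_1] = 0*1/4 + 1/5*3/8 + 2/5*1/8 + 2/5*3/8 = 11/40
  d_1[s_2] = 0*3/8 + 1/5*1/4 + 2/5*1/8 + 2/5*1/4 = 1/5
  d_1[s_3] = 0*1/4 + 1/5*1/8 + 2/5*1/4 + 2/5*1/4 = 9/40
  d_1[s_4] = 0*1/8 + 1/5*1/4 + 2/5*1/2 + 2/5*1/8 = 3/10
d_1 = (s_1=11/40, s_2=1/5, s_3=9/40, s_4=3/10)
  d_2[s_1] = 11/40*1/4 + 1/5*3/8 + 9/40*1/8 + 3/10*3/8 = 91/320
  d_2[s_2] = 11/40*3/8 + 1/5*1/4 + 9/40*1/8 + 3/10*1/4 = 41/160
  d_2[s_3] = 11/40*1/4 + 1/5*1/8 + 9/40*1/4 + 3/10*1/4 = 9/40
  d_2[s_4] = 11/40*1/8 + 1/5*1/4 + 9/40*1/2 + 3/10*1/8 = 15/64
d_2 = (s_1=91/320, s_2=41/160, s_3=9/40, s_4=15/64)
  d_3[s_1] = 91/320*1/4 + 41/160*3/8 + 9/40*1/8 + 15/64*3/8 = 145/512
  d_3[s_2] = 91/320*3/8 + 41/160*1/4 + 9/40*1/8 + 15/64*1/4 = 659/2560
  d_3[s_3] = 91/320*1/4 + 41/160*1/8 + 9/40*1/4 + 15/64*1/4 = 279/1280
  d_3[s_4] = 91/320*1/8 + 41/160*1/4 + 9/40*1/2 + 15/64*1/8 = 309/1280
d_3 = (s_1=145/512, s_2=659/2560, s_3=279/1280, s_4=309/1280)
  d_4[s_1] = 145/512*1/4 + 659/2560*3/8 + 279/1280*1/8 + 309/1280*3/8 = 5839/20480
  d_4[s_2] = 145/512*3/8 + 659/2560*1/4 + 279/1280*1/8 + 309/1280*1/4 = 5287/20480
  d_4[s_3] = 145/512*1/4 + 659/2560*1/8 + 279/1280*1/4 + 309/1280*1/4 = 4461/20480
  d_4[s_4] = 145/512*1/8 + 659/2560*1/4 + 279/1280*1/2 + 309/1280*1/8 = 4893/20480
d_4 = (s_1=5839/20480, s_2=5287/20480, s_3=4461/20480, s_4=4893/20480)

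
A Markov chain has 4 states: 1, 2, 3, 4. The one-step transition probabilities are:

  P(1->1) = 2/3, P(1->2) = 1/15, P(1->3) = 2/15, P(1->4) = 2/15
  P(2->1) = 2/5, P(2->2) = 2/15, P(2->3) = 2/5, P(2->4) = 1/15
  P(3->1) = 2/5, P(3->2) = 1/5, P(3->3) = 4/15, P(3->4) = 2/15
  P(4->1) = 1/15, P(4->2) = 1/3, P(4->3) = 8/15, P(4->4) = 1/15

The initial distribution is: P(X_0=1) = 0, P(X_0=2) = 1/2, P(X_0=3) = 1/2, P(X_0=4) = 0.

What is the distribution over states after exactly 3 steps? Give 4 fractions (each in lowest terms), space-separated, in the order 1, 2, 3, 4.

Propagating the distribution step by step (d_{t+1} = d_t * P):
d_0 = (1=0, 2=1/2, 3=1/2, 4=0)
  d_1[1] = 0*2/3 + 1/2*2/5 + 1/2*2/5 + 0*1/15 = 2/5
  d_1[2] = 0*1/15 + 1/2*2/15 + 1/2*1/5 + 0*1/3 = 1/6
  d_1[3] = 0*2/15 + 1/2*2/5 + 1/2*4/15 + 0*8/15 = 1/3
  d_1[4] = 0*2/15 + 1/2*1/15 + 1/2*2/15 + 0*1/15 = 1/10
d_1 = (1=2/5, 2=1/6, 3=1/3, 4=1/10)
  d_2[1] = 2/5*2/3 + 1/6*2/5 + 1/3*2/5 + 1/10*1/15 = 71/150
  d_2[2] = 2/5*1/15 + 1/6*2/15 + 1/3*1/5 + 1/10*1/3 = 67/450
  d_2[3] = 2/5*2/15 + 1/6*2/5 + 1/3*4/15 + 1/10*8/15 = 59/225
  d_2[4] = 2/5*2/15 + 1/6*1/15 + 1/3*2/15 + 1/10*1/15 = 26/225
d_2 = (1=71/150, 2=67/450, 3=59/225, 4=26/225)
  d_3[1] = 71/150*2/3 + 67/450*2/5 + 59/225*2/5 + 26/225*1/15 = 1646/3375
  d_3[2] = 71/150*1/15 + 67/450*2/15 + 59/225*1/5 + 26/225*1/3 = 961/6750
  d_3[3] = 71/150*2/15 + 67/450*2/5 + 59/225*4/15 + 26/225*8/15 = 286/1125
  d_3[4] = 71/150*2/15 + 67/450*1/15 + 59/225*2/15 + 26/225*1/15 = 781/6750
d_3 = (1=1646/3375, 2=961/6750, 3=286/1125, 4=781/6750)

Answer: 1646/3375 961/6750 286/1125 781/6750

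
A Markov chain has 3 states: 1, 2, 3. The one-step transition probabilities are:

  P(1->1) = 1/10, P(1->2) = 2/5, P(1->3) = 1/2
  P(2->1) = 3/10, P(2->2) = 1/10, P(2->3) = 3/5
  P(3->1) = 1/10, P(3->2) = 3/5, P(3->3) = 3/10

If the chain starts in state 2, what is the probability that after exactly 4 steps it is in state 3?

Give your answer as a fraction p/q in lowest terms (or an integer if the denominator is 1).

Computing P^4 by repeated multiplication:
P^1 =
  1: [1/10, 2/5, 1/2]
  2: [3/10, 1/10, 3/5]
  3: [1/10, 3/5, 3/10]
P^2 =
  1: [9/50, 19/50, 11/25]
  2: [3/25, 49/100, 39/100]
  3: [11/50, 7/25, 1/2]
P^3 =
  1: [22/125, 187/500, 9/20]
  2: [99/500, 331/1000, 471/1000]
  3: [39/250, 52/125, 107/250]
P^4 =
  1: [437/2500, 1889/5000, 2237/5000]
  2: [831/5000, 3949/10000, 4389/10000]
  3: [229/1250, 451/1250, 57/125]

(P^4)[2 -> 3] = 4389/10000

Answer: 4389/10000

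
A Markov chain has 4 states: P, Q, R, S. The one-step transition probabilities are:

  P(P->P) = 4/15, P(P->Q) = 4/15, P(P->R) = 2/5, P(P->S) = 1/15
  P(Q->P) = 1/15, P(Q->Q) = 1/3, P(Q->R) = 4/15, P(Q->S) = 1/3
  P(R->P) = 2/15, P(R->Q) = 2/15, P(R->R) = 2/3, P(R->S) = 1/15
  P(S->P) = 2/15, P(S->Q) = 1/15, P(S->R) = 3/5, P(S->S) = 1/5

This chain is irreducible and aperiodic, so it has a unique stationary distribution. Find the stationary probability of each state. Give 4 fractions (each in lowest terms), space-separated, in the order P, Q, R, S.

The stationary distribution satisfies pi = pi * P, i.e.:
  pi_P = 4/15*pi_P + 1/15*pi_Q + 2/15*pi_R + 2/15*pi_S
  pi_Q = 4/15*pi_P + 1/3*pi_Q + 2/15*pi_R + 1/15*pi_S
  pi_R = 2/5*pi_P + 4/15*pi_Q + 2/3*pi_R + 3/5*pi_S
  pi_S = 1/15*pi_P + 1/3*pi_Q + 1/15*pi_R + 1/5*pi_S
with normalization: pi_P + pi_Q + pi_R + pi_S = 1.

Using the first 3 balance equations plus normalization, the linear system A*pi = b is:
  [-11/15, 1/15, 2/15, 2/15] . pi = 0
  [4/15, -2/3, 2/15, 1/15] . pi = 0
  [2/5, 4/15, -1/3, 3/5] . pi = 0
  [1, 1, 1, 1] . pi = 1

Solving yields:
  pi_P = 295/2106
  pi_Q = 29/162
  pi_R = 578/1053
  pi_S = 139/1053

Verification (pi * P):
  295/2106*4/15 + 29/162*1/15 + 578/1053*2/15 + 139/1053*2/15 = 295/2106 = pi_P  (ok)
  295/2106*4/15 + 29/162*1/3 + 578/1053*2/15 + 139/1053*1/15 = 29/162 = pi_Q  (ok)
  295/2106*2/5 + 29/162*4/15 + 578/1053*2/3 + 139/1053*3/5 = 578/1053 = pi_R  (ok)
  295/2106*1/15 + 29/162*1/3 + 578/1053*1/15 + 139/1053*1/5 = 139/1053 = pi_S  (ok)

Answer: 295/2106 29/162 578/1053 139/1053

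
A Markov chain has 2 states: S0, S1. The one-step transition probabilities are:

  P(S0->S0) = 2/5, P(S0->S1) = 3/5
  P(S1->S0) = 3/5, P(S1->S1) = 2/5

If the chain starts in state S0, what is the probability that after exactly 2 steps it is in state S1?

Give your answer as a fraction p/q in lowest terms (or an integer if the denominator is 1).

Answer: 12/25

Derivation:
Computing P^2 by repeated multiplication:
P^1 =
  S0: [2/5, 3/5]
  S1: [3/5, 2/5]
P^2 =
  S0: [13/25, 12/25]
  S1: [12/25, 13/25]

(P^2)[S0 -> S1] = 12/25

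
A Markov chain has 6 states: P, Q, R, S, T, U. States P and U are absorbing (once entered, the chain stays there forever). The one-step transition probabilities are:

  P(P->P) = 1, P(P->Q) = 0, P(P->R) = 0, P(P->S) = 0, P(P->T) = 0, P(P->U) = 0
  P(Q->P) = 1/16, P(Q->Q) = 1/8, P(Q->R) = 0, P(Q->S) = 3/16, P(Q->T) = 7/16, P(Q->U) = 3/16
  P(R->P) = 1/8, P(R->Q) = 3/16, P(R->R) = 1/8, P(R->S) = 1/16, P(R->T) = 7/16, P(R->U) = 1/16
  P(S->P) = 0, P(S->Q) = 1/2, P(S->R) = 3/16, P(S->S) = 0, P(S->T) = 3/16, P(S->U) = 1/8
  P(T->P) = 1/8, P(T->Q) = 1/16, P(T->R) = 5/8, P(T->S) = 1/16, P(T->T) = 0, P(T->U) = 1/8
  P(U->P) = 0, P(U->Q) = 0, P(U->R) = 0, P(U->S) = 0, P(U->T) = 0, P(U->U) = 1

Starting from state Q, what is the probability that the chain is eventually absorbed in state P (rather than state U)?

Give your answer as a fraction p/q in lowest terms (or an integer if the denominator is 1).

Answer: 8545/21621

Derivation:
Let a_i = P(absorbed in P | start in state i).
Boundary conditions: a_P = 1, a_U = 0.
For each transient state i, a_i = sum_j P(i->j) * a_j:
  a_Q = 1/16*a_P + 1/8*a_Q + 0*a_R + 3/16*a_S + 7/16*a_T + 3/16*a_U
  a_R = 1/8*a_P + 3/16*a_Q + 1/8*a_R + 1/16*a_S + 7/16*a_T + 1/16*a_U
  a_S = 0*a_P + 1/2*a_Q + 3/16*a_R + 0*a_S + 3/16*a_T + 1/8*a_U
  a_T = 1/8*a_P + 1/16*a_Q + 5/8*a_R + 1/16*a_S + 0*a_T + 1/8*a_U

Substituting a_P = 1 and a_U = 0, rearrange to (I - Q) a = r where r[i] = P(i -> P):
  [7/8, 0, -3/16, -7/16] . (a_Q, a_R, a_S, a_T) = 1/16
  [-3/16, 7/8, -1/16, -7/16] . (a_Q, a_R, a_S, a_T) = 1/8
  [-1/2, -3/16, 1, -3/16] . (a_Q, a_R, a_S, a_T) = 0
  [-1/16, -5/8, -1/16, 1] . (a_Q, a_R, a_S, a_T) = 1/8

Solving yields:
  a_Q = 8545/21621
  a_R = 10742/21621
  a_S = 8249/21621
  a_T = 10466/21621

Starting state is Q, so the absorption probability is a_Q = 8545/21621.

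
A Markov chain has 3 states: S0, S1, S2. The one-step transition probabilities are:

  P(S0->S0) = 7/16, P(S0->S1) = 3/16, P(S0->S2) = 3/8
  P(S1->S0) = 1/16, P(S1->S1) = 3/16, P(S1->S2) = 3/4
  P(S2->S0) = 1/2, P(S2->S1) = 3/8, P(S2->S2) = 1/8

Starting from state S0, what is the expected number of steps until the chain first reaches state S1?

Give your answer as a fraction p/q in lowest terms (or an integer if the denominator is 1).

Let h_i = expected steps to first reach S1 from state i.
Boundary: h_S1 = 0.
First-step equations for the other states:
  h_S0 = 1 + 7/16*h_S0 + 3/16*h_S1 + 3/8*h_S2
  h_S2 = 1 + 1/2*h_S0 + 3/8*h_S1 + 1/8*h_S2

Substituting h_S1 = 0 and rearranging gives the linear system (I - Q) h = 1:
  [9/16, -3/8] . (h_S0, h_S2) = 1
  [-1/2, 7/8] . (h_S0, h_S2) = 1

Solving yields:
  h_S0 = 160/39
  h_S2 = 136/39

Starting state is S0, so the expected hitting time is h_S0 = 160/39.

Answer: 160/39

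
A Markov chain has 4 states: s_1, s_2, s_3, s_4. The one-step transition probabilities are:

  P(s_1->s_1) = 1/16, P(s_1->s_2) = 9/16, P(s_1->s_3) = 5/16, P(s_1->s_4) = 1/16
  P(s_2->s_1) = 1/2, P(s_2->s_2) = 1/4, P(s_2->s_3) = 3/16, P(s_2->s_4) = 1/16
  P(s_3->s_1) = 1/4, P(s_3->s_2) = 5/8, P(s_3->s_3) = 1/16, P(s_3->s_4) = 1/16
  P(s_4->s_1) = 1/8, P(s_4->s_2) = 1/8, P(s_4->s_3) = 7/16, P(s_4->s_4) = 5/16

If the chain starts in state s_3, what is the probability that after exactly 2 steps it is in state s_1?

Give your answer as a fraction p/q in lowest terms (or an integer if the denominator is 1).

Computing P^2 by repeated multiplication:
P^1 =
  s_1: [1/16, 9/16, 5/16, 1/16]
  s_2: [1/2, 1/4, 3/16, 1/16]
  s_3: [1/4, 5/8, 1/16, 1/16]
  s_4: [1/8, 1/8, 7/16, 5/16]
P^2 =
  s_1: [95/256, 97/256, 11/64, 5/64]
  s_2: [27/128, 15/32, 31/128, 5/64]
  s_3: [45/128, 11/32, 29/128, 5/64]
  s_4: [7/32, 53/128, 29/128, 9/64]

(P^2)[s_3 -> s_1] = 45/128

Answer: 45/128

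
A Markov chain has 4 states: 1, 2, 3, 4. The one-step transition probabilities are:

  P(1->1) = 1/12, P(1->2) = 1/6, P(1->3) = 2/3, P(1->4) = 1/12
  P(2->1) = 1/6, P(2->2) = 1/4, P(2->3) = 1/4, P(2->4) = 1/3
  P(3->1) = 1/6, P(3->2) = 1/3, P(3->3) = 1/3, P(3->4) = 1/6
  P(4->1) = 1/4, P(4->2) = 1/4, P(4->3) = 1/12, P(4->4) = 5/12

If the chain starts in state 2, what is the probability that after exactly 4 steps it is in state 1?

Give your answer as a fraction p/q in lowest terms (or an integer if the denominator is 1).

Computing P^4 by repeated multiplication:
P^1 =
  1: [1/12, 1/6, 2/3, 1/12]
  2: [1/6, 1/4, 1/4, 1/3]
  3: [1/6, 1/3, 1/3, 1/6]
  4: [1/4, 1/4, 1/12, 5/12]
P^2 =
  1: [1/6, 43/144, 47/144, 5/24]
  2: [13/72, 37/144, 41/144, 5/18]
  3: [1/6, 19/72, 23/72, 1/4]
  4: [13/72, 17/72, 7/24, 7/24]
P^3 =
  1: [49/288, 455/1728, 539/1728, 55/216]
  2: [151/864, 149/576, 523/1728, 19/72]
  3: [25/144, 227/864, 263/864, 7/27]
  4: [19/108, 7/27, 65/216, 19/72]
P^4 =
  1: [1801/10368, 5429/20736, 6313/20736, 337/1296]
  2: [1805/10368, 5405/20736, 6305/20736, 677/2592]
  3: [901/5184, 2705/10368, 3157/10368, 169/648]
  4: [451/2592, 25/96, 263/864, 677/2592]

(P^4)[2 -> 1] = 1805/10368

Answer: 1805/10368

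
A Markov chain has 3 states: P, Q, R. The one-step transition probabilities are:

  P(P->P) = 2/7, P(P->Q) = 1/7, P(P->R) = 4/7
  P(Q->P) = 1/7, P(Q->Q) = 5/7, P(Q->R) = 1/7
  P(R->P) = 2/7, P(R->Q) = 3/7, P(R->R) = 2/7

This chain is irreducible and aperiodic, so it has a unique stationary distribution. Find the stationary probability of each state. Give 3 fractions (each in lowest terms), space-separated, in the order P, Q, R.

Answer: 7/33 17/33 3/11

Derivation:
The stationary distribution satisfies pi = pi * P, i.e.:
  pi_P = 2/7*pi_P + 1/7*pi_Q + 2/7*pi_R
  pi_Q = 1/7*pi_P + 5/7*pi_Q + 3/7*pi_R
  pi_R = 4/7*pi_P + 1/7*pi_Q + 2/7*pi_R
with normalization: pi_P + pi_Q + pi_R = 1.

Using the first 2 balance equations plus normalization, the linear system A*pi = b is:
  [-5/7, 1/7, 2/7] . pi = 0
  [1/7, -2/7, 3/7] . pi = 0
  [1, 1, 1] . pi = 1

Solving yields:
  pi_P = 7/33
  pi_Q = 17/33
  pi_R = 3/11

Verification (pi * P):
  7/33*2/7 + 17/33*1/7 + 3/11*2/7 = 7/33 = pi_P  (ok)
  7/33*1/7 + 17/33*5/7 + 3/11*3/7 = 17/33 = pi_Q  (ok)
  7/33*4/7 + 17/33*1/7 + 3/11*2/7 = 3/11 = pi_R  (ok)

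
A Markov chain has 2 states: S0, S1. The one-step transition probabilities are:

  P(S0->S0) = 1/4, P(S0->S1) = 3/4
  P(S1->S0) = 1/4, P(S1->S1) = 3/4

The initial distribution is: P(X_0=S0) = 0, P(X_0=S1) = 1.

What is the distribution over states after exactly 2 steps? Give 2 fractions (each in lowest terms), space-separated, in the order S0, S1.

Propagating the distribution step by step (d_{t+1} = d_t * P):
d_0 = (S0=0, S1=1)
  d_1[S0] = 0*1/4 + 1*1/4 = 1/4
  d_1[S1] = 0*3/4 + 1*3/4 = 3/4
d_1 = (S0=1/4, S1=3/4)
  d_2[S0] = 1/4*1/4 + 3/4*1/4 = 1/4
  d_2[S1] = 1/4*3/4 + 3/4*3/4 = 3/4
d_2 = (S0=1/4, S1=3/4)

Answer: 1/4 3/4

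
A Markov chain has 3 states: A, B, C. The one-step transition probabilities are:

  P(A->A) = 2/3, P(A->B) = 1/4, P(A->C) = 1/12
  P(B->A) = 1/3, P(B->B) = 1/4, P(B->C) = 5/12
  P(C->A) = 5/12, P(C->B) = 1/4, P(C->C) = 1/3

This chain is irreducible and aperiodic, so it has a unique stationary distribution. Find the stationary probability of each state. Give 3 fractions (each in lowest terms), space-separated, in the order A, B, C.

The stationary distribution satisfies pi = pi * P, i.e.:
  pi_A = 2/3*pi_A + 1/3*pi_B + 5/12*pi_C
  pi_B = 1/4*pi_A + 1/4*pi_B + 1/4*pi_C
  pi_C = 1/12*pi_A + 5/12*pi_B + 1/3*pi_C
with normalization: pi_A + pi_B + pi_C = 1.

Using the first 2 balance equations plus normalization, the linear system A*pi = b is:
  [-1/3, 1/3, 5/12] . pi = 0
  [1/4, -3/4, 1/4] . pi = 0
  [1, 1, 1] . pi = 1

Solving yields:
  pi_A = 19/36
  pi_B = 1/4
  pi_C = 2/9

Verification (pi * P):
  19/36*2/3 + 1/4*1/3 + 2/9*5/12 = 19/36 = pi_A  (ok)
  19/36*1/4 + 1/4*1/4 + 2/9*1/4 = 1/4 = pi_B  (ok)
  19/36*1/12 + 1/4*5/12 + 2/9*1/3 = 2/9 = pi_C  (ok)

Answer: 19/36 1/4 2/9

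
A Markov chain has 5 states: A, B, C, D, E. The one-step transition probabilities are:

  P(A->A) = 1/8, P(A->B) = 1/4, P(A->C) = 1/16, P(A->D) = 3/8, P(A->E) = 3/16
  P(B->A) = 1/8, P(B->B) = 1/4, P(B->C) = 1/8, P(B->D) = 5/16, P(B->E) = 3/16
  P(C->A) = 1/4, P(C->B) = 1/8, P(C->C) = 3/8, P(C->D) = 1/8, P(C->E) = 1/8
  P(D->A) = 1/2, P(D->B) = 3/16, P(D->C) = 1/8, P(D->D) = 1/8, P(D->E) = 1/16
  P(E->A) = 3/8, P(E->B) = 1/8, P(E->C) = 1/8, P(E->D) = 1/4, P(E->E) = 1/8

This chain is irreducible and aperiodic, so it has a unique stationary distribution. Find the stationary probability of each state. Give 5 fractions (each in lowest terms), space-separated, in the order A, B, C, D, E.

Answer: 8222/30397 6054/30397 4381/30397 7518/30397 4222/30397

Derivation:
The stationary distribution satisfies pi = pi * P, i.e.:
  pi_A = 1/8*pi_A + 1/8*pi_B + 1/4*pi_C + 1/2*pi_D + 3/8*pi_E
  pi_B = 1/4*pi_A + 1/4*pi_B + 1/8*pi_C + 3/16*pi_D + 1/8*pi_E
  pi_C = 1/16*pi_A + 1/8*pi_B + 3/8*pi_C + 1/8*pi_D + 1/8*pi_E
  pi_D = 3/8*pi_A + 5/16*pi_B + 1/8*pi_C + 1/8*pi_D + 1/4*pi_E
  pi_E = 3/16*pi_A + 3/16*pi_B + 1/8*pi_C + 1/16*pi_D + 1/8*pi_E
with normalization: pi_A + pi_B + pi_C + pi_D + pi_E = 1.

Using the first 4 balance equations plus normalization, the linear system A*pi = b is:
  [-7/8, 1/8, 1/4, 1/2, 3/8] . pi = 0
  [1/4, -3/4, 1/8, 3/16, 1/8] . pi = 0
  [1/16, 1/8, -5/8, 1/8, 1/8] . pi = 0
  [3/8, 5/16, 1/8, -7/8, 1/4] . pi = 0
  [1, 1, 1, 1, 1] . pi = 1

Solving yields:
  pi_A = 8222/30397
  pi_B = 6054/30397
  pi_C = 4381/30397
  pi_D = 7518/30397
  pi_E = 4222/30397

Verification (pi * P):
  8222/30397*1/8 + 6054/30397*1/8 + 4381/30397*1/4 + 7518/30397*1/2 + 4222/30397*3/8 = 8222/30397 = pi_A  (ok)
  8222/30397*1/4 + 6054/30397*1/4 + 4381/30397*1/8 + 7518/30397*3/16 + 4222/30397*1/8 = 6054/30397 = pi_B  (ok)
  8222/30397*1/16 + 6054/30397*1/8 + 4381/30397*3/8 + 7518/30397*1/8 + 4222/30397*1/8 = 4381/30397 = pi_C  (ok)
  8222/30397*3/8 + 6054/30397*5/16 + 4381/30397*1/8 + 7518/30397*1/8 + 4222/30397*1/4 = 7518/30397 = pi_D  (ok)
  8222/30397*3/16 + 6054/30397*3/16 + 4381/30397*1/8 + 7518/30397*1/16 + 4222/30397*1/8 = 4222/30397 = pi_E  (ok)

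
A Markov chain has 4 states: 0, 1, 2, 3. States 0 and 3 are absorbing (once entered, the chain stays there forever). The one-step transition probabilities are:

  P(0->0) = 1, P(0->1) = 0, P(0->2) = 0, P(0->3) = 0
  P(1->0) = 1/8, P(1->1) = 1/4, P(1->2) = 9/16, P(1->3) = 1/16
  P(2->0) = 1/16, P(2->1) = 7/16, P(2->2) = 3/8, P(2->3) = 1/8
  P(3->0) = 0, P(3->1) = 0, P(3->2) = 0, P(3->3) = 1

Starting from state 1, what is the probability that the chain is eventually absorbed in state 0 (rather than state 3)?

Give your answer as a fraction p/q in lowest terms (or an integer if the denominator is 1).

Let a_i = P(absorbed in 0 | start in state i).
Boundary conditions: a_0 = 1, a_3 = 0.
For each transient state i, a_i = sum_j P(i->j) * a_j:
  a_1 = 1/8*a_0 + 1/4*a_1 + 9/16*a_2 + 1/16*a_3
  a_2 = 1/16*a_0 + 7/16*a_1 + 3/8*a_2 + 1/8*a_3

Substituting a_0 = 1 and a_3 = 0, rearrange to (I - Q) a = r where r[i] = P(i -> 0):
  [3/4, -9/16] . (a_1, a_2) = 1/8
  [-7/16, 5/8] . (a_1, a_2) = 1/16

Solving yields:
  a_1 = 29/57
  a_2 = 26/57

Starting state is 1, so the absorption probability is a_1 = 29/57.

Answer: 29/57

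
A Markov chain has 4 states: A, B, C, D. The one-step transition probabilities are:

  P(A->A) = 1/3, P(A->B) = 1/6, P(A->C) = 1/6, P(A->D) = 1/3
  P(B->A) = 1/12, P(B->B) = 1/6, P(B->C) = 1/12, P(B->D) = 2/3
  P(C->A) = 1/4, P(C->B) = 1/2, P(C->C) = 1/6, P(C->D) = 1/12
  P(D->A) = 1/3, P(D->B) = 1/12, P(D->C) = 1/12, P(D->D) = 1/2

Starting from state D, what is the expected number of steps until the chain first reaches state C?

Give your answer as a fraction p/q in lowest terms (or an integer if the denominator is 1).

Answer: 405/44

Derivation:
Let h_i = expected steps to first reach C from state i.
Boundary: h_C = 0.
First-step equations for the other states:
  h_A = 1 + 1/3*h_A + 1/6*h_B + 1/6*h_C + 1/3*h_D
  h_B = 1 + 1/12*h_A + 1/6*h_B + 1/12*h_C + 2/3*h_D
  h_D = 1 + 1/3*h_A + 1/12*h_B + 1/12*h_C + 1/2*h_D

Substituting h_C = 0 and rearranging gives the linear system (I - Q) h = 1:
  [2/3, -1/6, -1/3] . (h_A, h_B, h_D) = 1
  [-1/12, 5/6, -2/3] . (h_A, h_B, h_D) = 1
  [-1/3, -1/12, 1/2] . (h_A, h_B, h_D) = 1

Solving yields:
  h_A = 93/11
  h_B = 207/22
  h_D = 405/44

Starting state is D, so the expected hitting time is h_D = 405/44.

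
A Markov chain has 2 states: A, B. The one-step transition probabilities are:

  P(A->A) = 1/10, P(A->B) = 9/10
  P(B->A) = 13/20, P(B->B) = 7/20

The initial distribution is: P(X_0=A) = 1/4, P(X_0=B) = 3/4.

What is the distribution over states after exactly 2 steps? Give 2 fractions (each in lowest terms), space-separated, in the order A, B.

Propagating the distribution step by step (d_{t+1} = d_t * P):
d_0 = (A=1/4, B=3/4)
  d_1[A] = 1/4*1/10 + 3/4*13/20 = 41/80
  d_1[B] = 1/4*9/10 + 3/4*7/20 = 39/80
d_1 = (A=41/80, B=39/80)
  d_2[A] = 41/80*1/10 + 39/80*13/20 = 589/1600
  d_2[B] = 41/80*9/10 + 39/80*7/20 = 1011/1600
d_2 = (A=589/1600, B=1011/1600)

Answer: 589/1600 1011/1600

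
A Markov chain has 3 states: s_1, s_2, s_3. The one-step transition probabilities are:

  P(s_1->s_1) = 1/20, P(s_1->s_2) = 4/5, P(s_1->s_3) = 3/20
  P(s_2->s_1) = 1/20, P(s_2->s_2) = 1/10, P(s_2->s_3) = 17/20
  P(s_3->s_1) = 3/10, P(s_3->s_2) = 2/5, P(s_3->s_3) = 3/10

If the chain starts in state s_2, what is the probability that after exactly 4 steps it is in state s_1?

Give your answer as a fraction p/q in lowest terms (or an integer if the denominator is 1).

Answer: 5401/32000

Derivation:
Computing P^4 by repeated multiplication:
P^1 =
  s_1: [1/20, 4/5, 3/20]
  s_2: [1/20, 1/10, 17/20]
  s_3: [3/10, 2/5, 3/10]
P^2 =
  s_1: [7/80, 9/50, 293/400]
  s_2: [21/80, 39/100, 139/400]
  s_3: [1/8, 2/5, 19/40]
P^3 =
  s_1: [373/1600, 381/1000, 3087/8000]
  s_2: [219/1600, 97/250, 3801/8000]
  s_3: [27/160, 33/100, 401/800]
P^4 =
  s_1: [4687/32000, 7579/20000, 75933/160000]
  s_2: [5401/32000, 6767/20000, 78859/160000]
  s_3: [561/3200, 737/2000, 7299/16000]

(P^4)[s_2 -> s_1] = 5401/32000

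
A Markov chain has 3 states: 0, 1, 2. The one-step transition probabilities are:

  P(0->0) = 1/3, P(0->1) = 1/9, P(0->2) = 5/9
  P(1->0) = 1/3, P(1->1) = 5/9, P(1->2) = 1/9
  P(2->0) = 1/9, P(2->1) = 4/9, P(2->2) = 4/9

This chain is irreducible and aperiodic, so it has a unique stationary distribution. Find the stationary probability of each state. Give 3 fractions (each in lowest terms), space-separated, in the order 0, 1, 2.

Answer: 8/31 25/62 21/62

Derivation:
The stationary distribution satisfies pi = pi * P, i.e.:
  pi_0 = 1/3*pi_0 + 1/3*pi_1 + 1/9*pi_2
  pi_1 = 1/9*pi_0 + 5/9*pi_1 + 4/9*pi_2
  pi_2 = 5/9*pi_0 + 1/9*pi_1 + 4/9*pi_2
with normalization: pi_0 + pi_1 + pi_2 = 1.

Using the first 2 balance equations plus normalization, the linear system A*pi = b is:
  [-2/3, 1/3, 1/9] . pi = 0
  [1/9, -4/9, 4/9] . pi = 0
  [1, 1, 1] . pi = 1

Solving yields:
  pi_0 = 8/31
  pi_1 = 25/62
  pi_2 = 21/62

Verification (pi * P):
  8/31*1/3 + 25/62*1/3 + 21/62*1/9 = 8/31 = pi_0  (ok)
  8/31*1/9 + 25/62*5/9 + 21/62*4/9 = 25/62 = pi_1  (ok)
  8/31*5/9 + 25/62*1/9 + 21/62*4/9 = 21/62 = pi_2  (ok)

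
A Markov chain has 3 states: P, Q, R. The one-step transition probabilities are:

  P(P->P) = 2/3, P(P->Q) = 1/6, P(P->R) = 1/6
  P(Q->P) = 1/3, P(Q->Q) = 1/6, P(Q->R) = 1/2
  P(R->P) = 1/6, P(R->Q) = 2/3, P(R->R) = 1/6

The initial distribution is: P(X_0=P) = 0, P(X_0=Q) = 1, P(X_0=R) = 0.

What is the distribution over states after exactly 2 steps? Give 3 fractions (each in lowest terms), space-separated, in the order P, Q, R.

Propagating the distribution step by step (d_{t+1} = d_t * P):
d_0 = (P=0, Q=1, R=0)
  d_1[P] = 0*2/3 + 1*1/3 + 0*1/6 = 1/3
  d_1[Q] = 0*1/6 + 1*1/6 + 0*2/3 = 1/6
  d_1[R] = 0*1/6 + 1*1/2 + 0*1/6 = 1/2
d_1 = (P=1/3, Q=1/6, R=1/2)
  d_2[P] = 1/3*2/3 + 1/6*1/3 + 1/2*1/6 = 13/36
  d_2[Q] = 1/3*1/6 + 1/6*1/6 + 1/2*2/3 = 5/12
  d_2[R] = 1/3*1/6 + 1/6*1/2 + 1/2*1/6 = 2/9
d_2 = (P=13/36, Q=5/12, R=2/9)

Answer: 13/36 5/12 2/9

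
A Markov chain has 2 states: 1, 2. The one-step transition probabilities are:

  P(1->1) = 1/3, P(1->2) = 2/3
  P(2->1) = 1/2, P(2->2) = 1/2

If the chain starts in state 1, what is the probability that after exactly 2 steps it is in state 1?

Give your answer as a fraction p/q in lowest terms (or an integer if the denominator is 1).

Computing P^2 by repeated multiplication:
P^1 =
  1: [1/3, 2/3]
  2: [1/2, 1/2]
P^2 =
  1: [4/9, 5/9]
  2: [5/12, 7/12]

(P^2)[1 -> 1] = 4/9

Answer: 4/9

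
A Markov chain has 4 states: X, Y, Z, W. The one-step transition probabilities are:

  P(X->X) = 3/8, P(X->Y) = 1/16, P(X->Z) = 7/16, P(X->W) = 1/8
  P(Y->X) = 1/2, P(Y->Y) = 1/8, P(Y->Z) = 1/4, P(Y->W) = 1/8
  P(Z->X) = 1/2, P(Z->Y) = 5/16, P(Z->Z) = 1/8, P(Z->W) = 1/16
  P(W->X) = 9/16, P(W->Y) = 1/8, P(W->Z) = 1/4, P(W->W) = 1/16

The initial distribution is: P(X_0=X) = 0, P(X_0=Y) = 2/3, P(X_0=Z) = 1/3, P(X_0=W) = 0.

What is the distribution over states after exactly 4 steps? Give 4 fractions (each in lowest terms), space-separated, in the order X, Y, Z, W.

Propagating the distribution step by step (d_{t+1} = d_t * P):
d_0 = (X=0, Y=2/3, Z=1/3, W=0)
  d_1[X] = 0*3/8 + 2/3*1/2 + 1/3*1/2 + 0*9/16 = 1/2
  d_1[Y] = 0*1/16 + 2/3*1/8 + 1/3*5/16 + 0*1/8 = 3/16
  d_1[Z] = 0*7/16 + 2/3*1/4 + 1/3*1/8 + 0*1/4 = 5/24
  d_1[W] = 0*1/8 + 2/3*1/8 + 1/3*1/16 + 0*1/16 = 5/48
d_1 = (X=1/2, Y=3/16, Z=5/24, W=5/48)
  d_2[X] = 1/2*3/8 + 3/16*1/2 + 5/24*1/2 + 5/48*9/16 = 341/768
  d_2[Y] = 1/2*1/16 + 3/16*1/8 + 5/24*5/16 + 5/48*1/8 = 17/128
  d_2[Z] = 1/2*7/16 + 3/16*1/4 + 5/24*1/8 + 5/48*1/4 = 61/192
  d_2[W] = 1/2*1/8 + 3/16*1/8 + 5/24*1/16 + 5/48*1/16 = 27/256
d_2 = (X=341/768, Y=17/128, Z=61/192, W=27/256)
  d_3[X] = 341/768*3/8 + 17/128*1/2 + 61/192*1/2 + 27/256*9/16 = 5543/12288
  d_3[Y] = 341/768*1/16 + 17/128*1/8 + 61/192*5/16 + 27/256*1/8 = 1927/12288
  d_3[Z] = 341/768*7/16 + 17/128*1/4 + 61/192*1/8 + 27/256*1/4 = 3607/12288
  d_3[W] = 341/768*1/8 + 17/128*1/8 + 61/192*1/16 + 27/256*1/16 = 1211/12288
d_3 = (X=5543/12288, Y=1927/12288, Z=3607/12288, W=1211/12288)
  d_4[X] = 5543/12288*3/8 + 1927/12288*1/2 + 3607/12288*1/2 + 1211/12288*9/16 = 88429/196608
  d_4[Y] = 5543/12288*1/16 + 1927/12288*1/8 + 3607/12288*5/16 + 1211/12288*1/8 = 14927/98304
  d_4[Z] = 5543/12288*7/16 + 1927/12288*1/4 + 3607/12288*1/8 + 1211/12288*1/4 = 58567/196608
  d_4[W] = 5543/12288*1/8 + 1927/12288*1/8 + 3607/12288*1/16 + 1211/12288*1/16 = 3293/32768
d_4 = (X=88429/196608, Y=14927/98304, Z=58567/196608, W=3293/32768)

Answer: 88429/196608 14927/98304 58567/196608 3293/32768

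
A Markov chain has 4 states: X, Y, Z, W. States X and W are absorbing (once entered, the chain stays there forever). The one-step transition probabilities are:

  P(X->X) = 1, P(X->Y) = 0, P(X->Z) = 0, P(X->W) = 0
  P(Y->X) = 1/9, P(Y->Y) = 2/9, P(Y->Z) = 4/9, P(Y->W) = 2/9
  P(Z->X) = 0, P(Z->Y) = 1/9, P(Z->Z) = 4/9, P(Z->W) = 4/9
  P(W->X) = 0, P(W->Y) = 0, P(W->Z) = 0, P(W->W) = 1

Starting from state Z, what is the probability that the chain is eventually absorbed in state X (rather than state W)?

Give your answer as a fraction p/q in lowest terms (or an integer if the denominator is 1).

Let a_i = P(absorbed in X | start in state i).
Boundary conditions: a_X = 1, a_W = 0.
For each transient state i, a_i = sum_j P(i->j) * a_j:
  a_Y = 1/9*a_X + 2/9*a_Y + 4/9*a_Z + 2/9*a_W
  a_Z = 0*a_X + 1/9*a_Y + 4/9*a_Z + 4/9*a_W

Substituting a_X = 1 and a_W = 0, rearrange to (I - Q) a = r where r[i] = P(i -> X):
  [7/9, -4/9] . (a_Y, a_Z) = 1/9
  [-1/9, 5/9] . (a_Y, a_Z) = 0

Solving yields:
  a_Y = 5/31
  a_Z = 1/31

Starting state is Z, so the absorption probability is a_Z = 1/31.

Answer: 1/31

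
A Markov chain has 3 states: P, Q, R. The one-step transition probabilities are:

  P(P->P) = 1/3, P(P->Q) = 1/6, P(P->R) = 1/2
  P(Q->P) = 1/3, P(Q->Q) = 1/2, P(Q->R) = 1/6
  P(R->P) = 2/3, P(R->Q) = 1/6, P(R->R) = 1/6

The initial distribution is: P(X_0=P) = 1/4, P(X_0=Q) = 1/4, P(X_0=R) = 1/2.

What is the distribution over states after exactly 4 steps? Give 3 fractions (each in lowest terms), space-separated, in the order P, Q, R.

Propagating the distribution step by step (d_{t+1} = d_t * P):
d_0 = (P=1/4, Q=1/4, R=1/2)
  d_1[P] = 1/4*1/3 + 1/4*1/3 + 1/2*2/3 = 1/2
  d_1[Q] = 1/4*1/6 + 1/4*1/2 + 1/2*1/6 = 1/4
  d_1[R] = 1/4*1/2 + 1/4*1/6 + 1/2*1/6 = 1/4
d_1 = (P=1/2, Q=1/4, R=1/4)
  d_2[P] = 1/2*1/3 + 1/4*1/3 + 1/4*2/3 = 5/12
  d_2[Q] = 1/2*1/6 + 1/4*1/2 + 1/4*1/6 = 1/4
  d_2[R] = 1/2*1/2 + 1/4*1/6 + 1/4*1/6 = 1/3
d_2 = (P=5/12, Q=1/4, R=1/3)
  d_3[P] = 5/12*1/3 + 1/4*1/3 + 1/3*2/3 = 4/9
  d_3[Q] = 5/12*1/6 + 1/4*1/2 + 1/3*1/6 = 1/4
  d_3[R] = 5/12*1/2 + 1/4*1/6 + 1/3*1/6 = 11/36
d_3 = (P=4/9, Q=1/4, R=11/36)
  d_4[P] = 4/9*1/3 + 1/4*1/3 + 11/36*2/3 = 47/108
  d_4[Q] = 4/9*1/6 + 1/4*1/2 + 11/36*1/6 = 1/4
  d_4[R] = 4/9*1/2 + 1/4*1/6 + 11/36*1/6 = 17/54
d_4 = (P=47/108, Q=1/4, R=17/54)

Answer: 47/108 1/4 17/54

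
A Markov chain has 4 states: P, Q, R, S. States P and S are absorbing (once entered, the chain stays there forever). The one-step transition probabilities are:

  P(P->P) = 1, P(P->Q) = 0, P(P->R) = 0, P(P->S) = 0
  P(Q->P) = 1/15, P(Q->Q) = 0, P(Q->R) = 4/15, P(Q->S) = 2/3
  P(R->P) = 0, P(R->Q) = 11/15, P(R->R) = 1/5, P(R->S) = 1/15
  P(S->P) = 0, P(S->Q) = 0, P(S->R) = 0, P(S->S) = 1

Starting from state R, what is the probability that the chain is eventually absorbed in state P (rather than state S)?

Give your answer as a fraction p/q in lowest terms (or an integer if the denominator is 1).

Let a_i = P(absorbed in P | start in state i).
Boundary conditions: a_P = 1, a_S = 0.
For each transient state i, a_i = sum_j P(i->j) * a_j:
  a_Q = 1/15*a_P + 0*a_Q + 4/15*a_R + 2/3*a_S
  a_R = 0*a_P + 11/15*a_Q + 1/5*a_R + 1/15*a_S

Substituting a_P = 1 and a_S = 0, rearrange to (I - Q) a = r where r[i] = P(i -> P):
  [1, -4/15] . (a_Q, a_R) = 1/15
  [-11/15, 4/5] . (a_Q, a_R) = 0

Solving yields:
  a_Q = 3/34
  a_R = 11/136

Starting state is R, so the absorption probability is a_R = 11/136.

Answer: 11/136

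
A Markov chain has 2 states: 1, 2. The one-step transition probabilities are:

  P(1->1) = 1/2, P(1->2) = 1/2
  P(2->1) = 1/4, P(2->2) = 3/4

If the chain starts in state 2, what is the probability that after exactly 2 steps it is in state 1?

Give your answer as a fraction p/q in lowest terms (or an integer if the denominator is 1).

Answer: 5/16

Derivation:
Computing P^2 by repeated multiplication:
P^1 =
  1: [1/2, 1/2]
  2: [1/4, 3/4]
P^2 =
  1: [3/8, 5/8]
  2: [5/16, 11/16]

(P^2)[2 -> 1] = 5/16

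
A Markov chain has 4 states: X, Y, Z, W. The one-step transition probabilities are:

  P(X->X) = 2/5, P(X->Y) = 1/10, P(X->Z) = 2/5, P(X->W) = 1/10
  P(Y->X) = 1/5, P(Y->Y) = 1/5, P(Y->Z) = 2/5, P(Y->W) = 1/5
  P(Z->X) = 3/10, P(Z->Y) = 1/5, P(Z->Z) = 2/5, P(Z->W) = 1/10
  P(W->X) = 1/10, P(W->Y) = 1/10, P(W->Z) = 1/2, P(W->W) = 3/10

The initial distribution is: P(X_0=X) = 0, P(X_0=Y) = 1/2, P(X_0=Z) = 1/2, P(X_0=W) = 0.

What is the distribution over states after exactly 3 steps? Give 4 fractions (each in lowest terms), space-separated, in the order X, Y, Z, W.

Propagating the distribution step by step (d_{t+1} = d_t * P):
d_0 = (X=0, Y=1/2, Z=1/2, W=0)
  d_1[X] = 0*2/5 + 1/2*1/5 + 1/2*3/10 + 0*1/10 = 1/4
  d_1[Y] = 0*1/10 + 1/2*1/5 + 1/2*1/5 + 0*1/10 = 1/5
  d_1[Z] = 0*2/5 + 1/2*2/5 + 1/2*2/5 + 0*1/2 = 2/5
  d_1[W] = 0*1/10 + 1/2*1/5 + 1/2*1/10 + 0*3/10 = 3/20
d_1 = (X=1/4, Y=1/5, Z=2/5, W=3/20)
  d_2[X] = 1/4*2/5 + 1/5*1/5 + 2/5*3/10 + 3/20*1/10 = 11/40
  d_2[Y] = 1/4*1/10 + 1/5*1/5 + 2/5*1/5 + 3/20*1/10 = 4/25
  d_2[Z] = 1/4*2/5 + 1/5*2/5 + 2/5*2/5 + 3/20*1/2 = 83/200
  d_2[W] = 1/4*1/10 + 1/5*1/5 + 2/5*1/10 + 3/20*3/10 = 3/20
d_2 = (X=11/40, Y=4/25, Z=83/200, W=3/20)
  d_3[X] = 11/40*2/5 + 4/25*1/5 + 83/200*3/10 + 3/20*1/10 = 563/2000
  d_3[Y] = 11/40*1/10 + 4/25*1/5 + 83/200*1/5 + 3/20*1/10 = 63/400
  d_3[Z] = 11/40*2/5 + 4/25*2/5 + 83/200*2/5 + 3/20*1/2 = 83/200
  d_3[W] = 11/40*1/10 + 4/25*1/5 + 83/200*1/10 + 3/20*3/10 = 73/500
d_3 = (X=563/2000, Y=63/400, Z=83/200, W=73/500)

Answer: 563/2000 63/400 83/200 73/500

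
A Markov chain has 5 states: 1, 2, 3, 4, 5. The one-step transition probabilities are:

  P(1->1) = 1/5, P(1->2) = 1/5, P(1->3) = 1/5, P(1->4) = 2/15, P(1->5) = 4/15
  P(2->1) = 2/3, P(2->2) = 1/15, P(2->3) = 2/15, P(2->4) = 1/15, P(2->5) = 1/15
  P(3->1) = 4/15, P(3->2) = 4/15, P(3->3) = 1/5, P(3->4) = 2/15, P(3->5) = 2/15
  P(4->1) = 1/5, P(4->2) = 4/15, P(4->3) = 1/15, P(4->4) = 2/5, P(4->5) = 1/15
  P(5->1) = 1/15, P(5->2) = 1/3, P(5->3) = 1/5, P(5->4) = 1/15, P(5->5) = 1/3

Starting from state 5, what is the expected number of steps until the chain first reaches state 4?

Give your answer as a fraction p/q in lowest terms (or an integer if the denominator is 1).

Let h_i = expected steps to first reach 4 from state i.
Boundary: h_4 = 0.
First-step equations for the other states:
  h_1 = 1 + 1/5*h_1 + 1/5*h_2 + 1/5*h_3 + 2/15*h_4 + 4/15*h_5
  h_2 = 1 + 2/3*h_1 + 1/15*h_2 + 2/15*h_3 + 1/15*h_4 + 1/15*h_5
  h_3 = 1 + 4/15*h_1 + 4/15*h_2 + 1/5*h_3 + 2/15*h_4 + 2/15*h_5
  h_5 = 1 + 1/15*h_1 + 1/3*h_2 + 1/5*h_3 + 1/15*h_4 + 1/3*h_5

Substituting h_4 = 0 and rearranging gives the linear system (I - Q) h = 1:
  [4/5, -1/5, -1/5, -4/15] . (h_1, h_2, h_3, h_5) = 1
  [-2/3, 14/15, -2/15, -1/15] . (h_1, h_2, h_3, h_5) = 1
  [-4/15, -4/15, 4/5, -2/15] . (h_1, h_2, h_3, h_5) = 1
  [-1/15, -1/3, -1/5, 2/3] . (h_1, h_2, h_3, h_5) = 1

Solving yields:
  h_1 = 27525/2888
  h_2 = 57555/5776
  h_3 = 54645/5776
  h_5 = 14835/1444

Starting state is 5, so the expected hitting time is h_5 = 14835/1444.

Answer: 14835/1444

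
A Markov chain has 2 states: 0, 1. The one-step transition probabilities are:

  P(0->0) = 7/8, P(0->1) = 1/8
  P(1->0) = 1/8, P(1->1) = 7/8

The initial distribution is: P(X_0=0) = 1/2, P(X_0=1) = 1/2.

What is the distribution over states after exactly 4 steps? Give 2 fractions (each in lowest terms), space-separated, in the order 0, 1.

Answer: 1/2 1/2

Derivation:
Propagating the distribution step by step (d_{t+1} = d_t * P):
d_0 = (0=1/2, 1=1/2)
  d_1[0] = 1/2*7/8 + 1/2*1/8 = 1/2
  d_1[1] = 1/2*1/8 + 1/2*7/8 = 1/2
d_1 = (0=1/2, 1=1/2)
  d_2[0] = 1/2*7/8 + 1/2*1/8 = 1/2
  d_2[1] = 1/2*1/8 + 1/2*7/8 = 1/2
d_2 = (0=1/2, 1=1/2)
  d_3[0] = 1/2*7/8 + 1/2*1/8 = 1/2
  d_3[1] = 1/2*1/8 + 1/2*7/8 = 1/2
d_3 = (0=1/2, 1=1/2)
  d_4[0] = 1/2*7/8 + 1/2*1/8 = 1/2
  d_4[1] = 1/2*1/8 + 1/2*7/8 = 1/2
d_4 = (0=1/2, 1=1/2)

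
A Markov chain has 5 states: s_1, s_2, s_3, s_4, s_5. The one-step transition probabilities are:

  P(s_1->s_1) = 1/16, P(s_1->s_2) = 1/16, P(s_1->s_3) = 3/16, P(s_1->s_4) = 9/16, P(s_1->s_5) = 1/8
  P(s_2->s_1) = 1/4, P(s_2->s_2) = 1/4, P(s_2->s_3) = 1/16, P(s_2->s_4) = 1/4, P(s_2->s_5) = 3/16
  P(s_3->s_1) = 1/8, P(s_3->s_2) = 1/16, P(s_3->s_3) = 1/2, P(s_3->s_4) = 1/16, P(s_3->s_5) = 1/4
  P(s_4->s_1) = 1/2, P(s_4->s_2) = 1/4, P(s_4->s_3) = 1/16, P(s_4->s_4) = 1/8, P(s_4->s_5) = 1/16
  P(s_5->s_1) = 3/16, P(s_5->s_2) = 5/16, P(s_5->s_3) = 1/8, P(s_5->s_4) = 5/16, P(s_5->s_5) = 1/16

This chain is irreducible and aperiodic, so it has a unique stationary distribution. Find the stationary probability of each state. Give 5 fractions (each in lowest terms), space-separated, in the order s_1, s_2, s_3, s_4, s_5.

Answer: 2149/8927 1603/8927 1602/8927 2380/8927 1193/8927

Derivation:
The stationary distribution satisfies pi = pi * P, i.e.:
  pi_s_1 = 1/16*pi_s_1 + 1/4*pi_s_2 + 1/8*pi_s_3 + 1/2*pi_s_4 + 3/16*pi_s_5
  pi_s_2 = 1/16*pi_s_1 + 1/4*pi_s_2 + 1/16*pi_s_3 + 1/4*pi_s_4 + 5/16*pi_s_5
  pi_s_3 = 3/16*pi_s_1 + 1/16*pi_s_2 + 1/2*pi_s_3 + 1/16*pi_s_4 + 1/8*pi_s_5
  pi_s_4 = 9/16*pi_s_1 + 1/4*pi_s_2 + 1/16*pi_s_3 + 1/8*pi_s_4 + 5/16*pi_s_5
  pi_s_5 = 1/8*pi_s_1 + 3/16*pi_s_2 + 1/4*pi_s_3 + 1/16*pi_s_4 + 1/16*pi_s_5
with normalization: pi_s_1 + pi_s_2 + pi_s_3 + pi_s_4 + pi_s_5 = 1.

Using the first 4 balance equations plus normalization, the linear system A*pi = b is:
  [-15/16, 1/4, 1/8, 1/2, 3/16] . pi = 0
  [1/16, -3/4, 1/16, 1/4, 5/16] . pi = 0
  [3/16, 1/16, -1/2, 1/16, 1/8] . pi = 0
  [9/16, 1/4, 1/16, -7/8, 5/16] . pi = 0
  [1, 1, 1, 1, 1] . pi = 1

Solving yields:
  pi_s_1 = 2149/8927
  pi_s_2 = 1603/8927
  pi_s_3 = 1602/8927
  pi_s_4 = 2380/8927
  pi_s_5 = 1193/8927

Verification (pi * P):
  2149/8927*1/16 + 1603/8927*1/4 + 1602/8927*1/8 + 2380/8927*1/2 + 1193/8927*3/16 = 2149/8927 = pi_s_1  (ok)
  2149/8927*1/16 + 1603/8927*1/4 + 1602/8927*1/16 + 2380/8927*1/4 + 1193/8927*5/16 = 1603/8927 = pi_s_2  (ok)
  2149/8927*3/16 + 1603/8927*1/16 + 1602/8927*1/2 + 2380/8927*1/16 + 1193/8927*1/8 = 1602/8927 = pi_s_3  (ok)
  2149/8927*9/16 + 1603/8927*1/4 + 1602/8927*1/16 + 2380/8927*1/8 + 1193/8927*5/16 = 2380/8927 = pi_s_4  (ok)
  2149/8927*1/8 + 1603/8927*3/16 + 1602/8927*1/4 + 2380/8927*1/16 + 1193/8927*1/16 = 1193/8927 = pi_s_5  (ok)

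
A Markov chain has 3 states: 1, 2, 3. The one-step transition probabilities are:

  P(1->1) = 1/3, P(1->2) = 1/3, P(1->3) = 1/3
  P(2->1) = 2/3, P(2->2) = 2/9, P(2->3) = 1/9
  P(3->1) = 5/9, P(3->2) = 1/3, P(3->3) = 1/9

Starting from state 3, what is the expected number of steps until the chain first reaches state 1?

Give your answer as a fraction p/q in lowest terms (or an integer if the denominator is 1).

Let h_i = expected steps to first reach 1 from state i.
Boundary: h_1 = 0.
First-step equations for the other states:
  h_2 = 1 + 2/3*h_1 + 2/9*h_2 + 1/9*h_3
  h_3 = 1 + 5/9*h_1 + 1/3*h_2 + 1/9*h_3

Substituting h_1 = 0 and rearranging gives the linear system (I - Q) h = 1:
  [7/9, -1/9] . (h_2, h_3) = 1
  [-1/3, 8/9] . (h_2, h_3) = 1

Solving yields:
  h_2 = 81/53
  h_3 = 90/53

Starting state is 3, so the expected hitting time is h_3 = 90/53.

Answer: 90/53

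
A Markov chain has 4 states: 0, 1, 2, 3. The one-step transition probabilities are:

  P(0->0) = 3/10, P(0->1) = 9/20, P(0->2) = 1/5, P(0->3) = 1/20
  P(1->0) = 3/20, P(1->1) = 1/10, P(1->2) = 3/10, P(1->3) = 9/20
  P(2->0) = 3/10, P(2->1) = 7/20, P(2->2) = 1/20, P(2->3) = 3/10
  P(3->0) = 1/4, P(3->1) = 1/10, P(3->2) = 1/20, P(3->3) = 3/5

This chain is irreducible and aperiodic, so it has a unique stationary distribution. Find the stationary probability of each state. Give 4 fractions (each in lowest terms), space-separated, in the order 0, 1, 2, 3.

Answer: 363/1468 1631/7340 1047/7340 2847/7340

Derivation:
The stationary distribution satisfies pi = pi * P, i.e.:
  pi_0 = 3/10*pi_0 + 3/20*pi_1 + 3/10*pi_2 + 1/4*pi_3
  pi_1 = 9/20*pi_0 + 1/10*pi_1 + 7/20*pi_2 + 1/10*pi_3
  pi_2 = 1/5*pi_0 + 3/10*pi_1 + 1/20*pi_2 + 1/20*pi_3
  pi_3 = 1/20*pi_0 + 9/20*pi_1 + 3/10*pi_2 + 3/5*pi_3
with normalization: pi_0 + pi_1 + pi_2 + pi_3 = 1.

Using the first 3 balance equations plus normalization, the linear system A*pi = b is:
  [-7/10, 3/20, 3/10, 1/4] . pi = 0
  [9/20, -9/10, 7/20, 1/10] . pi = 0
  [1/5, 3/10, -19/20, 1/20] . pi = 0
  [1, 1, 1, 1] . pi = 1

Solving yields:
  pi_0 = 363/1468
  pi_1 = 1631/7340
  pi_2 = 1047/7340
  pi_3 = 2847/7340

Verification (pi * P):
  363/1468*3/10 + 1631/7340*3/20 + 1047/7340*3/10 + 2847/7340*1/4 = 363/1468 = pi_0  (ok)
  363/1468*9/20 + 1631/7340*1/10 + 1047/7340*7/20 + 2847/7340*1/10 = 1631/7340 = pi_1  (ok)
  363/1468*1/5 + 1631/7340*3/10 + 1047/7340*1/20 + 2847/7340*1/20 = 1047/7340 = pi_2  (ok)
  363/1468*1/20 + 1631/7340*9/20 + 1047/7340*3/10 + 2847/7340*3/5 = 2847/7340 = pi_3  (ok)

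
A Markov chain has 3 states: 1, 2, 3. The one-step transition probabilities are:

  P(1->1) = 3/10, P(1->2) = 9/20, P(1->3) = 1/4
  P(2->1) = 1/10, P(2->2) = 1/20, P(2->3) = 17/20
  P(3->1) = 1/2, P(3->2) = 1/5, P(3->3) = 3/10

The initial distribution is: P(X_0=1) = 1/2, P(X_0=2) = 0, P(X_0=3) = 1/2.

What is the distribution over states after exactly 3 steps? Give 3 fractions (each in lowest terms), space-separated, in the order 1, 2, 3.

Propagating the distribution step by step (d_{t+1} = d_t * P):
d_0 = (1=1/2, 2=0, 3=1/2)
  d_1[1] = 1/2*3/10 + 0*1/10 + 1/2*1/2 = 2/5
  d_1[2] = 1/2*9/20 + 0*1/20 + 1/2*1/5 = 13/40
  d_1[3] = 1/2*1/4 + 0*17/20 + 1/2*3/10 = 11/40
d_1 = (1=2/5, 2=13/40, 3=11/40)
  d_2[1] = 2/5*3/10 + 13/40*1/10 + 11/40*1/2 = 29/100
  d_2[2] = 2/5*9/20 + 13/40*1/20 + 11/40*1/5 = 201/800
  d_2[3] = 2/5*1/4 + 13/40*17/20 + 11/40*3/10 = 367/800
d_2 = (1=29/100, 2=201/800, 3=367/800)
  d_3[1] = 29/100*3/10 + 201/800*1/10 + 367/800*1/2 = 683/2000
  d_3[2] = 29/100*9/20 + 201/800*1/20 + 367/800*1/5 = 3757/16000
  d_3[3] = 29/100*1/4 + 201/800*17/20 + 367/800*3/10 = 6779/16000
d_3 = (1=683/2000, 2=3757/16000, 3=6779/16000)

Answer: 683/2000 3757/16000 6779/16000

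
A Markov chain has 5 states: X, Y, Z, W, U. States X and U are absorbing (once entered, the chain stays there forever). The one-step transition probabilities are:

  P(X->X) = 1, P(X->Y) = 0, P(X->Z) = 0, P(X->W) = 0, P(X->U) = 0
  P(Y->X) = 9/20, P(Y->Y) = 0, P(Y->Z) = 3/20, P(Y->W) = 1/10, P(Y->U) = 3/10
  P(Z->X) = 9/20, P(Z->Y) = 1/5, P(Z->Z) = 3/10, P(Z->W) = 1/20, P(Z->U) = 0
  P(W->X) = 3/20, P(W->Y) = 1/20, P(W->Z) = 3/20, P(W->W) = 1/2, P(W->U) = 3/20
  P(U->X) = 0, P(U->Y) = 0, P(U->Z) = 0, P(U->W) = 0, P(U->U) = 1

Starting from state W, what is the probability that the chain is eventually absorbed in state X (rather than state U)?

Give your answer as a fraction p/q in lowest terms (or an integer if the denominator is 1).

Let a_i = P(absorbed in X | start in state i).
Boundary conditions: a_X = 1, a_U = 0.
For each transient state i, a_i = sum_j P(i->j) * a_j:
  a_Y = 9/20*a_X + 0*a_Y + 3/20*a_Z + 1/10*a_W + 3/10*a_U
  a_Z = 9/20*a_X + 1/5*a_Y + 3/10*a_Z + 1/20*a_W + 0*a_U
  a_W = 3/20*a_X + 1/20*a_Y + 3/20*a_Z + 1/2*a_W + 3/20*a_U

Substituting a_X = 1 and a_U = 0, rearrange to (I - Q) a = r where r[i] = P(i -> X):
  [1, -3/20, -1/10] . (a_Y, a_Z, a_W) = 9/20
  [-1/5, 7/10, -1/20] . (a_Y, a_Z, a_W) = 9/20
  [-1/20, -3/20, 1/2] . (a_Y, a_Z, a_W) = 3/20

Solving yields:
  a_Y = 110/171
  a_Z = 149/171
  a_W = 107/171

Starting state is W, so the absorption probability is a_W = 107/171.

Answer: 107/171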